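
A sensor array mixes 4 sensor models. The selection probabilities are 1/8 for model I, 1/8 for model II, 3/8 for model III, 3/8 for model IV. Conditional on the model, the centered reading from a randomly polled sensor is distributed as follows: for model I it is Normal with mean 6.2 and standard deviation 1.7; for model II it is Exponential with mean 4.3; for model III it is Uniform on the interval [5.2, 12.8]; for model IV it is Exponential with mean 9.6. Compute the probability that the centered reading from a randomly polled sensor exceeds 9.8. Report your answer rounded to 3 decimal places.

Conditional on each model, P(X > 9.8): I: 0.0171025; II: 0.102379; III: 0.394737; IV: 0.360295.
By total probability, P(X > 9.8) = 0.125·0.0171025 + 0.125·0.102379 + 0.375·0.394737 + 0.375·0.360295 = 0.298072.

0.298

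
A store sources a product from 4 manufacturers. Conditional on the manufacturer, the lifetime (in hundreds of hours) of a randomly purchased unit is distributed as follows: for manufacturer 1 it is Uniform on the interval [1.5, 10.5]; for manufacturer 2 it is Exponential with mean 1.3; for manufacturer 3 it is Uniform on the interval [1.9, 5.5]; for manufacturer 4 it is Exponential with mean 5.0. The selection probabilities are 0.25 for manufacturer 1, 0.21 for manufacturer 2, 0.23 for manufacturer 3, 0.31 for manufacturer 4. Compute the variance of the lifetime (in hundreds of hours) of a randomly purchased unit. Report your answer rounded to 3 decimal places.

12.872

Per component, 1: μ=6, E[X²]=42.75; 2: μ=1.3, E[X²]=3.38; 3: μ=3.7, E[X²]=14.77; 4: μ=5, E[X²]=50.
E[X] = 0.25·6 + 0.21·1.3 + 0.23·3.7 + 0.31·5 = 4.174.
E[X²] = 0.25·42.75 + 0.21·3.38 + 0.23·14.77 + 0.31·50 = 30.2944.
Var(X) = E[X²] − (E[X])² = 30.2944 − 17.4223 = 12.8721.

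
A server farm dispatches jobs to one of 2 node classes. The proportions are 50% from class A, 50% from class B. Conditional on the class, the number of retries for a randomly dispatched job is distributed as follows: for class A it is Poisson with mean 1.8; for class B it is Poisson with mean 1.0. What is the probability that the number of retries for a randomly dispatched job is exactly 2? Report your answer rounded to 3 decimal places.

Conditional on each class, P(X = 2): A: 0.267784; B: 0.18394.
By total probability, P(X = 2) = 0.5·0.267784 + 0.5·0.18394 = 0.225862.

0.226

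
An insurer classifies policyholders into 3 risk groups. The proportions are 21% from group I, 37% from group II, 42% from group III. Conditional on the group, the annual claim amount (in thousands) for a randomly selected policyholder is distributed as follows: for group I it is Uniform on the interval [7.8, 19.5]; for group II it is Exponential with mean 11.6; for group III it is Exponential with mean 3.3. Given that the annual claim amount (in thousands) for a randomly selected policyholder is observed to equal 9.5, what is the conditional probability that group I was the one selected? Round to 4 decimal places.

Likelihoods f(9.5 | ·): I: 0.0854701; II: 0.0380075; III: 0.0170312.
Posterior ∝ prior × likelihood. Numerator for I: 0.21·0.0854701 = 0.0179487.
Normalizing constant: 0.21·0.0854701 + 0.37·0.0380075 + 0.42·0.0170312 = 0.0391646.
P(I | observation) = 0.0179487 / 0.0391646 = 0.458289.

0.4583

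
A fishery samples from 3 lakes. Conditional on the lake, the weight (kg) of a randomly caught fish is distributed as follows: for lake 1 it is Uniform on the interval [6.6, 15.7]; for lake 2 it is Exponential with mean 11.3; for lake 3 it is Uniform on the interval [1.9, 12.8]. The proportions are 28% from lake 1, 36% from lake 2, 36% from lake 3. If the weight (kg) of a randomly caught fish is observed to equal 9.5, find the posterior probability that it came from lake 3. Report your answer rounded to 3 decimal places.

Likelihoods f(9.5 | ·): 1: 0.10989; 2: 0.0381774; 3: 0.0917431.
Posterior ∝ prior × likelihood. Numerator for 3: 0.36·0.0917431 = 0.0330275.
Normalizing constant: 0.28·0.10989 + 0.36·0.0381774 + 0.36·0.0917431 = 0.0775406.
P(3 | observation) = 0.0330275 / 0.0775406 = 0.425938.

0.426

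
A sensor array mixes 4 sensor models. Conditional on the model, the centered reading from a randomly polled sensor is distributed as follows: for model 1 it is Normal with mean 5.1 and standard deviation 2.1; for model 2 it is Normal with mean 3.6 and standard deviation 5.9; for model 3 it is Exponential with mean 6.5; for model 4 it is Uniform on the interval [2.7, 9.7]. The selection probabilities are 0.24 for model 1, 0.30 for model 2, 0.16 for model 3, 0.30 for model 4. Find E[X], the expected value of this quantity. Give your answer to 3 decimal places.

Component means — 1: 5.1; 2: 3.6; 3: 6.5; 4: 6.2.
E[X] = 0.24·5.1 + 0.3·3.6 + 0.16·6.5 + 0.3·6.2 = 5.204.

5.204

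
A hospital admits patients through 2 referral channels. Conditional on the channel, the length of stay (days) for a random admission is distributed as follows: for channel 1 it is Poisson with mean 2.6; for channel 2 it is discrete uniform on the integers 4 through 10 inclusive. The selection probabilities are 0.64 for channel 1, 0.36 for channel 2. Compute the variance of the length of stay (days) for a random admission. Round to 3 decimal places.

Per component, 1: μ=2.6, E[X²]=9.36; 2: μ=7, E[X²]=53.
E[X] = 0.64·2.6 + 0.36·7 = 4.184.
E[X²] = 0.64·9.36 + 0.36·53 = 25.0704.
Var(X) = E[X²] − (E[X])² = 25.0704 − 17.5059 = 7.56454.

7.565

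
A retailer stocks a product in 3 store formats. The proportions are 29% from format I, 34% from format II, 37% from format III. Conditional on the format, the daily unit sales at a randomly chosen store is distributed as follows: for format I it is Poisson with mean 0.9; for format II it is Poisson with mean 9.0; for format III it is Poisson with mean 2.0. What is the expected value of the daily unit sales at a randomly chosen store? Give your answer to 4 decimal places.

4.0610

Component means — I: 0.9; II: 9; III: 2.
E[X] = 0.29·0.9 + 0.34·9 + 0.37·2 = 4.061.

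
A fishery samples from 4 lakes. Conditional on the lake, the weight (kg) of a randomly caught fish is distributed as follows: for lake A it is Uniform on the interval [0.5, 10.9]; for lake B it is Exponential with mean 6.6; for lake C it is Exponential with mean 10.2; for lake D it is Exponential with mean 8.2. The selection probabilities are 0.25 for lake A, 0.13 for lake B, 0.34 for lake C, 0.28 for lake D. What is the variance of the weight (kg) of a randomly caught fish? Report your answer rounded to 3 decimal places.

Per component, A: μ=5.7, E[X²]=41.5033; B: μ=6.6, E[X²]=87.12; C: μ=10.2, E[X²]=208.08; D: μ=8.2, E[X²]=134.48.
E[X] = 0.25·5.7 + 0.13·6.6 + 0.34·10.2 + 0.28·8.2 = 8.047.
E[X²] = 0.25·41.5033 + 0.13·87.12 + 0.34·208.08 + 0.28·134.48 = 130.103.
Var(X) = E[X²] − (E[X])² = 130.103 − 64.7542 = 65.3488.

65.349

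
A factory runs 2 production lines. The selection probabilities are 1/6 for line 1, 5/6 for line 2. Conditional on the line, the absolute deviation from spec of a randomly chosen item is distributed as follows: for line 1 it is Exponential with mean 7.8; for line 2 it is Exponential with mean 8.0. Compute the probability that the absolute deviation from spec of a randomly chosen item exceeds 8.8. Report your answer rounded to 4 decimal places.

Conditional on each line, P(X > 8.8): 1: 0.323614; 2: 0.332871.
By total probability, P(X > 8.8) = 0.166667·0.323614 + 0.833333·0.332871 = 0.331328.

0.3313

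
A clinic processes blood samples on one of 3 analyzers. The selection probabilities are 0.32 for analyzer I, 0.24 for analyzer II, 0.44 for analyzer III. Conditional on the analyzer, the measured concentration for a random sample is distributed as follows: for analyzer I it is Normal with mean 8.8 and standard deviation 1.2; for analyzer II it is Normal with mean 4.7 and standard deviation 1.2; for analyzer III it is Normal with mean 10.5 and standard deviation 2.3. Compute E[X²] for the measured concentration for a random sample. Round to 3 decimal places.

81.726

For each component E[X²] = Var + (mean)², giving I: 78.88; II: 23.53; III: 115.54.
Overall E[X²] = 0.32·78.88 + 0.24·23.53 + 0.44·115.54 = 81.7264.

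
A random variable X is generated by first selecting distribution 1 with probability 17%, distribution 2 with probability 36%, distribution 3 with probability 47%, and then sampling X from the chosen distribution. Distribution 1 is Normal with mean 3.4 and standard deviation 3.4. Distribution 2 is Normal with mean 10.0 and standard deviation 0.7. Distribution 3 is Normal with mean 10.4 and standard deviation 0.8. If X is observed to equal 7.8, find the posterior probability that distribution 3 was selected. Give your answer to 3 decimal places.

0.106

Likelihoods f(7.8 | ·): 1: 0.0507886; 2: 0.00408253; 3: 0.00253631.
Posterior ∝ prior × likelihood. Numerator for 3: 0.47·0.00253631 = 0.00119207.
Normalizing constant: 0.17·0.0507886 + 0.36·0.00408253 + 0.47·0.00253631 = 0.0112958.
P(3 | observation) = 0.00119207 / 0.0112958 = 0.105531.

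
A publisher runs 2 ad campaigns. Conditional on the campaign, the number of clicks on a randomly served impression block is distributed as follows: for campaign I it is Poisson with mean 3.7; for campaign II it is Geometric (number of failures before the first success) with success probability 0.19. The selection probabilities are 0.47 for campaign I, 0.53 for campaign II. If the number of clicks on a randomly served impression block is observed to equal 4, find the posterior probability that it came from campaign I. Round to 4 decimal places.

0.6767

Likelihoods P(X=4 | ·): I: 0.193066; II: 0.0817888.
Posterior ∝ prior × likelihood. Numerator for I: 0.47·0.193066 = 0.0907411.
Normalizing constant: 0.47·0.193066 + 0.53·0.0817888 = 0.134089.
P(I | observation) = 0.0907411 / 0.134089 = 0.676722.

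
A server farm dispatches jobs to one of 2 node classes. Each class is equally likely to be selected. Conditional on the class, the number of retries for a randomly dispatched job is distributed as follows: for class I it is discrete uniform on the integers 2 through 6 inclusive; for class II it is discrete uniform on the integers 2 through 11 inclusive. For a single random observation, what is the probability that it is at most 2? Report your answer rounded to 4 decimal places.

0.1500

Conditional on each class, P(X ≤ 2): I: 0.2; II: 0.1.
By total probability, P(X ≤ 2) = 0.5·0.2 + 0.5·0.1 = 0.15.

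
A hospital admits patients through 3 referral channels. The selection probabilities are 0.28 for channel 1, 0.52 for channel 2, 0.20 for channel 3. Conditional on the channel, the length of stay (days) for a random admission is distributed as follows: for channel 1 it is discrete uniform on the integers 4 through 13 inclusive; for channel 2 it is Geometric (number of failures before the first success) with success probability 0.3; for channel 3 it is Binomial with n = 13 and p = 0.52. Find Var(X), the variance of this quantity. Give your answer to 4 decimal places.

Per component, 1: μ=8.5, E[X²]=80.5; 2: μ=2.33333, E[X²]=13.2222; 3: μ=6.76, E[X²]=48.9424.
E[X] = 0.28·8.5 + 0.52·2.33333 + 0.2·6.76 = 4.94533.
E[X²] = 0.28·80.5 + 0.52·13.2222 + 0.2·48.9424 = 39.204.
Var(X) = E[X²] − (E[X])² = 39.204 − 24.4563 = 14.7477.

14.7477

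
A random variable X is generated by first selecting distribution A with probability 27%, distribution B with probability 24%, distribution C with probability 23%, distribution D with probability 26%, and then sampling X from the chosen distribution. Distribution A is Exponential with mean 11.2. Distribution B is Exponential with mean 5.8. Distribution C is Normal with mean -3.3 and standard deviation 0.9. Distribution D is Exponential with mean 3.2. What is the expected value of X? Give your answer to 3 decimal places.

Component means — A: 11.2; B: 5.8; C: -3.3; D: 3.2.
E[X] = 0.27·11.2 + 0.24·5.8 + 0.23·-3.3 + 0.26·3.2 = 4.489.

4.489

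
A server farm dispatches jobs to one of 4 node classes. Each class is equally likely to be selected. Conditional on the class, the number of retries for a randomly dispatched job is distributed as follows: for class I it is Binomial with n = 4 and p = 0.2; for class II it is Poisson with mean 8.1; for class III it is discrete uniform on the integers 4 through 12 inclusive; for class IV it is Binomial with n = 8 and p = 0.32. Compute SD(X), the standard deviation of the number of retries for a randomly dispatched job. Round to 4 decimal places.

3.8496

Per component, I: μ=0.8, E[X²]=1.28; II: μ=8.1, E[X²]=73.71; III: μ=8, E[X²]=70.6667; IV: μ=2.56, E[X²]=8.2944.
E[X] = 0.25·0.8 + 0.25·8.1 + 0.25·8 + 0.25·2.56 = 4.865.
E[X²] = 0.25·1.28 + 0.25·73.71 + 0.25·70.6667 + 0.25·8.2944 = 38.4878.
Var(X) = E[X²] − (E[X])² = 38.4878 − 23.6682 = 14.8195.
SD(X) = √14.8195 = 3.84962.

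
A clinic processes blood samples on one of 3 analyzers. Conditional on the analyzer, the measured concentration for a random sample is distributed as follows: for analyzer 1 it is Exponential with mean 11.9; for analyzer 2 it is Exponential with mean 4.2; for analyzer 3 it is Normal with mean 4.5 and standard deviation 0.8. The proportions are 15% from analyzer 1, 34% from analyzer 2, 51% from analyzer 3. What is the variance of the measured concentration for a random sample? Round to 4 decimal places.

34.7940

Per component, 1: μ=11.9, E[X²]=283.22; 2: μ=4.2, E[X²]=35.28; 3: μ=4.5, E[X²]=20.89.
E[X] = 0.15·11.9 + 0.34·4.2 + 0.51·4.5 = 5.508.
E[X²] = 0.15·283.22 + 0.34·35.28 + 0.51·20.89 = 65.1321.
Var(X) = E[X²] − (E[X])² = 65.1321 − 30.3381 = 34.794.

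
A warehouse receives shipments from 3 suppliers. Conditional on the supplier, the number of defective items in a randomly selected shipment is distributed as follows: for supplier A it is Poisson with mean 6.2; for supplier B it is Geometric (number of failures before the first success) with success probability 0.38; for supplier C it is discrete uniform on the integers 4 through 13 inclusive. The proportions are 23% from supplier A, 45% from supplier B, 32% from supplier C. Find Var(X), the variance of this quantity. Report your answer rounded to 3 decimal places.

15.341

Per component, A: μ=6.2, E[X²]=44.64; B: μ=1.63158, E[X²]=6.95568; C: μ=8.5, E[X²]=80.5.
E[X] = 0.23·6.2 + 0.45·1.63158 + 0.32·8.5 = 4.88021.
E[X²] = 0.23·44.64 + 0.45·6.95568 + 0.32·80.5 = 39.1573.
Var(X) = E[X²] − (E[X])² = 39.1573 − 23.8165 = 15.3408.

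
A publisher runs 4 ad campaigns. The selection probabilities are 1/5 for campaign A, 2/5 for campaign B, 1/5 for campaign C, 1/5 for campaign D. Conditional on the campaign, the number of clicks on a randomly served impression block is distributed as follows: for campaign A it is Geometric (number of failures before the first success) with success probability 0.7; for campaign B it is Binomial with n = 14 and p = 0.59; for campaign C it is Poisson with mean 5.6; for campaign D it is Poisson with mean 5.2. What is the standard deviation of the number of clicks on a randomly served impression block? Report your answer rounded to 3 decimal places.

3.442

Per component, A: μ=0.428571, E[X²]=0.795918; B: μ=8.26, E[X²]=71.6142; C: μ=5.6, E[X²]=36.96; D: μ=5.2, E[X²]=32.24.
E[X] = 0.2·0.428571 + 0.4·8.26 + 0.2·5.6 + 0.2·5.2 = 5.54971.
E[X²] = 0.2·0.795918 + 0.4·71.6142 + 0.2·36.96 + 0.2·32.24 = 42.6449.
Var(X) = E[X²] − (E[X])² = 42.6449 − 30.7993 = 11.8455.
SD(X) = √11.8455 = 3.44173.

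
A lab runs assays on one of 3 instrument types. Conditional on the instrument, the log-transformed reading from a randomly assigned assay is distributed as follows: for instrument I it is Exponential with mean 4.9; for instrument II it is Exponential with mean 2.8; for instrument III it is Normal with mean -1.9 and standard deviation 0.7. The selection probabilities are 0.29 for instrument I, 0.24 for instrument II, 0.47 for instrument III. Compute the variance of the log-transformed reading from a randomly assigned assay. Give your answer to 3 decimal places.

18.176

Per component, I: μ=4.9, E[X²]=48.02; II: μ=2.8, E[X²]=15.68; III: μ=-1.9, E[X²]=4.1.
E[X] = 0.29·4.9 + 0.24·2.8 + 0.47·-1.9 = 1.2.
E[X²] = 0.29·48.02 + 0.24·15.68 + 0.47·4.1 = 19.616.
Var(X) = E[X²] − (E[X])² = 19.616 − 1.44 = 18.176.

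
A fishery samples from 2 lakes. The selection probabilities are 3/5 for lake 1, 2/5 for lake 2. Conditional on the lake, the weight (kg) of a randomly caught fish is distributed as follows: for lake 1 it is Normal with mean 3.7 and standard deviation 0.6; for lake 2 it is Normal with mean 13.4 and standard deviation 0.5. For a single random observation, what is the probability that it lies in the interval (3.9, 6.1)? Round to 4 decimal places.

0.2216

Conditional on each lake, P(3.9 < X < 6.1): 1: 0.36941; 2: 0.
By total probability, P(3.9 < X < 6.1) = 0.6·0.36941 + 0.4·0 = 0.221646.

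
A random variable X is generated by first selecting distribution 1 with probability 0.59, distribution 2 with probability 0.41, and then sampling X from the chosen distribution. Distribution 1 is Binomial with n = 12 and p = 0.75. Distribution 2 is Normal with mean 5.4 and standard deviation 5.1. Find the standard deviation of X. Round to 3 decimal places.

Per component, 1: μ=9, E[X²]=83.25; 2: μ=5.4, E[X²]=55.17.
E[X] = 0.59·9 + 0.41·5.4 = 7.524.
E[X²] = 0.59·83.25 + 0.41·55.17 = 71.7372.
Var(X) = E[X²] − (E[X])² = 71.7372 − 56.6106 = 15.1266.
SD(X) = √15.1266 = 3.8893.

3.889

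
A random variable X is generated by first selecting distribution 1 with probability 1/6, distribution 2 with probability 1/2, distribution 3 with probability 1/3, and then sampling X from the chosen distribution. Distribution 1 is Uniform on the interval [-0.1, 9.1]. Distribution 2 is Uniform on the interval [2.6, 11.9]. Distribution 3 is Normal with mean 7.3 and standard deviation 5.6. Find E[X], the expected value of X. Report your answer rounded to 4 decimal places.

6.8083

Component means — 1: 4.5; 2: 7.25; 3: 7.3.
E[X] = 0.166667·4.5 + 0.5·7.25 + 0.333333·7.3 = 6.80833.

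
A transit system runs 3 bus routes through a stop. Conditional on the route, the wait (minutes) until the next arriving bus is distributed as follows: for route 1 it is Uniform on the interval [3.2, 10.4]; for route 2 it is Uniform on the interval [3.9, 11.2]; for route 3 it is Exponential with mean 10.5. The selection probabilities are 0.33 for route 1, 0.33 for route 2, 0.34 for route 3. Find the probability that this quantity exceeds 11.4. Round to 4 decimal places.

0.1148

Conditional on each route, P(X > 11.4): 1: 0; 2: 0; 3: 0.337661.
By total probability, P(X > 11.4) = 0.33·0 + 0.33·0 + 0.34·0.337661 = 0.114805.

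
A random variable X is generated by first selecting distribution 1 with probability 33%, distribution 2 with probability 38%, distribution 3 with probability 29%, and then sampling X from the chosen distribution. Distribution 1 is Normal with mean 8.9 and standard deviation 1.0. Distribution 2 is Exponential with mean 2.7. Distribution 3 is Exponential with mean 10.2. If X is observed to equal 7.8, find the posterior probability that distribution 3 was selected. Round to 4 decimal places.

Likelihoods f(7.8 | ·): 1: 0.217852; 2: 0.0206067; 3: 0.0456344.
Posterior ∝ prior × likelihood. Numerator for 3: 0.29·0.0456344 = 0.013234.
Normalizing constant: 0.33·0.217852 + 0.38·0.0206067 + 0.29·0.0456344 = 0.0929557.
P(3 | observation) = 0.013234 / 0.0929557 = 0.142369.

0.1424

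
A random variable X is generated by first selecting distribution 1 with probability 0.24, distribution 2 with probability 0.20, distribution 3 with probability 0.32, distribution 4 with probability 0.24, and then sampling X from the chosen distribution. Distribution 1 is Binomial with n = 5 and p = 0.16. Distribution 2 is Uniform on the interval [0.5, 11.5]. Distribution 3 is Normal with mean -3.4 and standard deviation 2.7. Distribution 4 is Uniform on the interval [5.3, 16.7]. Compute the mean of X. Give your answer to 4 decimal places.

Component means — 1: 0.8; 2: 6; 3: -3.4; 4: 11.
E[X] = 0.24·0.8 + 0.2·6 + 0.32·-3.4 + 0.24·11 = 2.944.

2.9440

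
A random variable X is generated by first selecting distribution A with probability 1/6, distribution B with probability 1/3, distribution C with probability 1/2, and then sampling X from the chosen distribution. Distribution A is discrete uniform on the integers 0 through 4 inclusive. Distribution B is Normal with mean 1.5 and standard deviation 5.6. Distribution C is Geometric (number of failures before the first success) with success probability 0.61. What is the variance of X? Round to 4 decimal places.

11.6023

Per component, A: μ=2, E[X²]=6; B: μ=1.5, E[X²]=33.61; C: μ=0.639344, E[X²]=1.45687.
E[X] = 0.166667·2 + 0.333333·1.5 + 0.5·0.639344 = 1.15301.
E[X²] = 0.166667·6 + 0.333333·33.61 + 0.5·1.45687 = 12.9318.
Var(X) = E[X²] − (E[X])² = 12.9318 − 1.32942 = 11.6023.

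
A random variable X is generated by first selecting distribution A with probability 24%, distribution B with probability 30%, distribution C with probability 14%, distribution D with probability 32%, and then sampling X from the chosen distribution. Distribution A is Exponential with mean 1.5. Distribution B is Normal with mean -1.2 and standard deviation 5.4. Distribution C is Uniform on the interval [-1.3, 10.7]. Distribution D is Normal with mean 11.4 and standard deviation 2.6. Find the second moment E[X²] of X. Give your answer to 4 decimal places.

58.7830

For each component E[X²] = Var + (mean)², giving A: 4.5; B: 30.6; C: 34.09; D: 136.72.
Overall E[X²] = 0.24·4.5 + 0.3·30.6 + 0.14·34.09 + 0.32·136.72 = 58.783.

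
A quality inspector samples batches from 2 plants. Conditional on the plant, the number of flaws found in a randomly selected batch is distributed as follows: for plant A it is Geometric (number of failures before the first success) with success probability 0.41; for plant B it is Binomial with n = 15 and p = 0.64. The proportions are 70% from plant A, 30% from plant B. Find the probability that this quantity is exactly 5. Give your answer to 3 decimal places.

Conditional on each plant, P(X = 5): A: 0.0293119; B: 0.0117891.
By total probability, P(X = 5) = 0.7·0.0293119 + 0.3·0.0117891 = 0.0240551.

0.024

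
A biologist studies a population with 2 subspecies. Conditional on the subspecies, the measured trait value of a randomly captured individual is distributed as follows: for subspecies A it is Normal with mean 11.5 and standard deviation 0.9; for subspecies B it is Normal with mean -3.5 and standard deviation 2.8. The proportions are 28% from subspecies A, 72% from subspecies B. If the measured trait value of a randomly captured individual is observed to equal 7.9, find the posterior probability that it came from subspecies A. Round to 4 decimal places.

Likelihoods f(7.9 | ·): A: 0.0001487; B: 3.58265e-05.
Posterior ∝ prior × likelihood. Numerator for A: 0.28·0.0001487 = 4.16361e-05.
Normalizing constant: 0.28·0.0001487 + 0.72·3.58265e-05 = 6.74311e-05.
P(A | observation) = 4.16361e-05 / 6.74311e-05 = 0.617461.

0.6175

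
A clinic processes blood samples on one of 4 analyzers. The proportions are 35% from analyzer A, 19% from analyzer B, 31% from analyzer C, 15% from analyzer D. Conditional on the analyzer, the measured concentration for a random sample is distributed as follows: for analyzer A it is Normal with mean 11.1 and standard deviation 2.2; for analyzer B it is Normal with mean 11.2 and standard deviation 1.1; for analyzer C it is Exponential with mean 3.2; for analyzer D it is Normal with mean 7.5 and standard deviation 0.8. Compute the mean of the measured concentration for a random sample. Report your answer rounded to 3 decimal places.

Component means — A: 11.1; B: 11.2; C: 3.2; D: 7.5.
E[X] = 0.35·11.1 + 0.19·11.2 + 0.31·3.2 + 0.15·7.5 = 8.13.

8.130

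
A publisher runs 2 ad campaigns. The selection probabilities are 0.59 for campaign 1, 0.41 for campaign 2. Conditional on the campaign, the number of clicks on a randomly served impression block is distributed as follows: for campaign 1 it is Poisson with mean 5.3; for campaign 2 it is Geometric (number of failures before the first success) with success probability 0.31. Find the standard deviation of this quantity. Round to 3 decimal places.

Per component, 1: μ=5.3, E[X²]=33.39; 2: μ=2.22581, E[X²]=12.1342.
E[X] = 0.59·5.3 + 0.41·2.22581 = 4.03958.
E[X²] = 0.59·33.39 + 0.41·12.1342 = 24.6751.
Var(X) = E[X²] − (E[X])² = 24.6751 − 16.3182 = 8.35692.
SD(X) = √8.35692 = 2.89083.

2.891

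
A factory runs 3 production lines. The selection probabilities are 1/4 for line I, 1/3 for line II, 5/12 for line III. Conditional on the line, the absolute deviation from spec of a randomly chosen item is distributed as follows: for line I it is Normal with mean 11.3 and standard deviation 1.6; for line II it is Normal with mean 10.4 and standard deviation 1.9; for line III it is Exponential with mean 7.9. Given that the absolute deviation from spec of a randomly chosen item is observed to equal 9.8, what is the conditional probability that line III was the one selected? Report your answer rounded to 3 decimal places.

0.125

Likelihoods f(9.8 | ·): I: 0.160671; II: 0.199757; III: 0.0366124.
Posterior ∝ prior × likelihood. Numerator for III: 0.416667·0.0366124 = 0.0152552.
Normalizing constant: 0.25·0.160671 + 0.333333·0.199757 + 0.416667·0.0366124 = 0.122009.
P(III | observation) = 0.0152552 / 0.122009 = 0.125033.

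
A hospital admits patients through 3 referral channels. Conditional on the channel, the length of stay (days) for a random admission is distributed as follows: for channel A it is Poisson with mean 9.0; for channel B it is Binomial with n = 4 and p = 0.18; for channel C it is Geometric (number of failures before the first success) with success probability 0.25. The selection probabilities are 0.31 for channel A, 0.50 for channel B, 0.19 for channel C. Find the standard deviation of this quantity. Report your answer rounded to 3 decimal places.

4.313

Per component, A: μ=9, E[X²]=90; B: μ=0.72, E[X²]=1.1088; C: μ=3, E[X²]=21.
E[X] = 0.31·9 + 0.5·0.72 + 0.19·3 = 3.72.
E[X²] = 0.31·90 + 0.5·1.1088 + 0.19·21 = 32.4444.
Var(X) = E[X²] − (E[X])² = 32.4444 − 13.8384 = 18.606.
SD(X) = √18.606 = 4.31347.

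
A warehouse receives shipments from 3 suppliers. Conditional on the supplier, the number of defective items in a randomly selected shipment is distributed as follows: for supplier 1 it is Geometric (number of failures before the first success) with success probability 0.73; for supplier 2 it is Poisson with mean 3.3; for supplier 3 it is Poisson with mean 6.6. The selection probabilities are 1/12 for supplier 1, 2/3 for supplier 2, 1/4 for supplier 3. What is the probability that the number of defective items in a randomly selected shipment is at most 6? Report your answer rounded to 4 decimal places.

Conditional on each supplier, P(X ≤ 6): 1: 0.999895; 2: 0.949034; 3: 0.510839.
By total probability, P(X ≤ 6) = 0.0833333·0.999895 + 0.666667·0.949034 + 0.25·0.510839 = 0.843724.

0.8437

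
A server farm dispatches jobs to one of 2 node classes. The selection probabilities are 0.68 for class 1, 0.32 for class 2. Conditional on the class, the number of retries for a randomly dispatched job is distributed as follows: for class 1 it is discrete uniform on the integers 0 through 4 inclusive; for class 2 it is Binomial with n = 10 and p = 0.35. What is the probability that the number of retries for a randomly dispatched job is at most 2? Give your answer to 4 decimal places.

0.4917

Conditional on each class, P(X ≤ 2): 1: 0.6; 2: 0.261607.
By total probability, P(X ≤ 2) = 0.68·0.6 + 0.32·0.261607 = 0.491714.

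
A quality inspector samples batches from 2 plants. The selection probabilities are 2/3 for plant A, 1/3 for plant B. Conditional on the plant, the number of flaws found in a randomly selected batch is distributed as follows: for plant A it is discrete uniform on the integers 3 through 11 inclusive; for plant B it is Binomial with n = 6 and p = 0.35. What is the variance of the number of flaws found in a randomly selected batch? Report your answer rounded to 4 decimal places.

Per component, A: μ=7, E[X²]=55.6667; B: μ=2.1, E[X²]=5.775.
E[X] = 0.666667·7 + 0.333333·2.1 = 5.36667.
E[X²] = 0.666667·55.6667 + 0.333333·5.775 = 39.0361.
Var(X) = E[X²] − (E[X])² = 39.0361 − 28.8011 = 10.235.

10.2350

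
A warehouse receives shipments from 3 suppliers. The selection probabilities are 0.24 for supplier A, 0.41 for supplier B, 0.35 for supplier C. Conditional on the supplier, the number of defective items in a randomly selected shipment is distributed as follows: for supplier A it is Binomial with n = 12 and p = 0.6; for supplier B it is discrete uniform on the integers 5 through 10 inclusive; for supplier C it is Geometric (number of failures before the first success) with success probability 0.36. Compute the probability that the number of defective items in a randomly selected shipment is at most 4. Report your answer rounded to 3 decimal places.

0.326

Conditional on each supplier, P(X ≤ 4): A: 0.0573099; B: 0; C: 0.892626.
By total probability, P(X ≤ 4) = 0.24·0.0573099 + 0.41·0 + 0.35·0.892626 = 0.326173.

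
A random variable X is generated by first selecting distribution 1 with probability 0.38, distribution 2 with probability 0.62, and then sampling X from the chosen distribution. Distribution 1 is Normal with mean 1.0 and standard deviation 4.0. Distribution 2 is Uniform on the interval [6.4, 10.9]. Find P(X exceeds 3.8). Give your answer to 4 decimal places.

Conditional on each component, P(X > 3.8): 1: 0.241964; 2: 1.
By total probability, P(X > 3.8) = 0.38·0.241964 + 0.62·1 = 0.711946.

0.7119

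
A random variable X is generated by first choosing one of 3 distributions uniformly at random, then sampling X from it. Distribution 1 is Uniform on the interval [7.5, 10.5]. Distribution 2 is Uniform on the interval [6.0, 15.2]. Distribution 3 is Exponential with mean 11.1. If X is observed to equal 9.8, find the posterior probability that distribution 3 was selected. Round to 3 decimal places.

Likelihoods f(9.8 | ·): 1: 0.333333; 2: 0.108696; 3: 0.0372603.
Posterior ∝ prior × likelihood. Numerator for 3: 0.333333·0.0372603 = 0.0124201.
Normalizing constant: 0.333333·0.333333 + 0.333333·0.108696 + 0.333333·0.0372603 = 0.159763.
P(3 | observation) = 0.0124201 / 0.159763 = 0.0777407.

0.078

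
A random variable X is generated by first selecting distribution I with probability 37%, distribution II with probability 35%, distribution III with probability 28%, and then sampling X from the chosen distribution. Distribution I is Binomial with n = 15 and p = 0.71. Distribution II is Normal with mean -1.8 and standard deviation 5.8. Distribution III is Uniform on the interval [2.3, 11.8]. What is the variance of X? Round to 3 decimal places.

Per component, I: μ=10.65, E[X²]=116.511; II: μ=-1.8, E[X²]=36.88; III: μ=7.05, E[X²]=57.2233.
E[X] = 0.37·10.65 + 0.35·-1.8 + 0.28·7.05 = 5.2845.
E[X²] = 0.37·116.511 + 0.35·36.88 + 0.28·57.2233 = 72.0396.
Var(X) = E[X²] − (E[X])² = 72.0396 − 27.9259 = 44.1137.

44.114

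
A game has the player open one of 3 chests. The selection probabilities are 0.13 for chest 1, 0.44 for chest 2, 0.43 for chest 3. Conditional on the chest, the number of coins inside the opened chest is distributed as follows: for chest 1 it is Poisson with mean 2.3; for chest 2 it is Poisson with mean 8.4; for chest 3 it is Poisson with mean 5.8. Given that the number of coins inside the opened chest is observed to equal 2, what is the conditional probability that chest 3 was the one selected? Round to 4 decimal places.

0.3658

Likelihoods P(X=2 | ·): 1: 0.265185; 2: 0.00793332; 3: 0.0509235.
Posterior ∝ prior × likelihood. Numerator for 3: 0.43·0.0509235 = 0.0218971.
Normalizing constant: 0.13·0.265185 + 0.44·0.00793332 + 0.43·0.0509235 = 0.0598618.
P(3 | observation) = 0.0218971 / 0.0598618 = 0.365794.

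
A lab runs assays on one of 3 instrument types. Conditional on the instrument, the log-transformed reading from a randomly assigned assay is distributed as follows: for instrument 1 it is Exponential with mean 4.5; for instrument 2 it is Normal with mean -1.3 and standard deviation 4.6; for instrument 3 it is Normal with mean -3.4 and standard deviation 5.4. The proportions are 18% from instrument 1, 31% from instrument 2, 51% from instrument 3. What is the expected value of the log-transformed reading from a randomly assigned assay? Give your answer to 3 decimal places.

Component means — 1: 4.5; 2: -1.3; 3: -3.4.
E[X] = 0.18·4.5 + 0.31·-1.3 + 0.51·-3.4 = -1.327.

-1.327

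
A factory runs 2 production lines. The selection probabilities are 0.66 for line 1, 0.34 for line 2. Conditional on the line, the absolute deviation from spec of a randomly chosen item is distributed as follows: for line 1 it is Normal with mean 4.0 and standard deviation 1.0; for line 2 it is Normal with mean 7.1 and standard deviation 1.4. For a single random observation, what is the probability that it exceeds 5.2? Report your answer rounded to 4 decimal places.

Conditional on each line, P(X > 5.2): 1: 0.11507; 2: 0.912632.
By total probability, P(X > 5.2) = 0.66·0.11507 + 0.34·0.912632 = 0.386241.

0.3862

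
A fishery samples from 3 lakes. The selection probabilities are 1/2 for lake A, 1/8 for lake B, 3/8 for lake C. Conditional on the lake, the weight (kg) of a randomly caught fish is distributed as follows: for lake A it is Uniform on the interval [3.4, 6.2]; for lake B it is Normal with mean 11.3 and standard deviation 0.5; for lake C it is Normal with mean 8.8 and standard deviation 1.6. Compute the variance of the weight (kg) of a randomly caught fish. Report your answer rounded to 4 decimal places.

Per component, A: μ=4.8, E[X²]=23.6933; B: μ=11.3, E[X²]=127.94; C: μ=8.8, E[X²]=80.
E[X] = 0.5·4.8 + 0.125·11.3 + 0.375·8.8 = 7.1125.
E[X²] = 0.5·23.6933 + 0.125·127.94 + 0.375·80 = 57.8392.
Var(X) = E[X²] − (E[X])² = 57.8392 − 50.5877 = 7.25151.

7.2515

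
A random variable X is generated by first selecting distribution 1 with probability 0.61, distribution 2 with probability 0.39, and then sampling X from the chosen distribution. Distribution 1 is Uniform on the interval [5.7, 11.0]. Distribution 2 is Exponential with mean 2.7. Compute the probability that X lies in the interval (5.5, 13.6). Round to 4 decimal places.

0.6583

Conditional on each component, P(5.5 < X < 13.6): 1: 1; 2: 0.123922.
By total probability, P(5.5 < X < 13.6) = 0.61·1 + 0.39·0.123922 = 0.658329.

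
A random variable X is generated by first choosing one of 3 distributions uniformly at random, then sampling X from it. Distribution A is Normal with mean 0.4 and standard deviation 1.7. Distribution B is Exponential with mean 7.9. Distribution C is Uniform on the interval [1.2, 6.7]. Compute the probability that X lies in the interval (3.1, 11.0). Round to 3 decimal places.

0.379

Conditional on each component, P(3.1 < X < 11.0): A: 0.0561166; B: 0.426953; C: 0.654545.
By total probability, P(3.1 < X < 11.0) = 0.333333·0.0561166 + 0.333333·0.426953 + 0.333333·0.654545 = 0.379205.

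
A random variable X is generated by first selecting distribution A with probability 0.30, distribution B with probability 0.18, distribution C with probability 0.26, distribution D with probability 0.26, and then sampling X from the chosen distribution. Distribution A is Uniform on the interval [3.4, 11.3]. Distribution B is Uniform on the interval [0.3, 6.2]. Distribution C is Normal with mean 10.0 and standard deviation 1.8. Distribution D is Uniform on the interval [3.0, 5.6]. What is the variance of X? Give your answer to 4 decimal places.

9.6326

Per component, A: μ=7.35, E[X²]=59.2233; B: μ=3.25, E[X²]=13.4633; C: μ=10, E[X²]=103.24; D: μ=4.3, E[X²]=19.0533.
E[X] = 0.3·7.35 + 0.18·3.25 + 0.26·10 + 0.26·4.3 = 6.508.
E[X²] = 0.3·59.2233 + 0.18·13.4633 + 0.26·103.24 + 0.26·19.0533 = 51.9867.
Var(X) = E[X²] − (E[X])² = 51.9867 − 42.3541 = 9.6326.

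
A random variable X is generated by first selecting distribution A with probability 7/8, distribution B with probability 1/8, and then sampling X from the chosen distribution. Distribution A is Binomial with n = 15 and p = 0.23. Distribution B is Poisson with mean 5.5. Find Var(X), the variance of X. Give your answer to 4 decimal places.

3.4716

Per component, A: μ=3.45, E[X²]=14.559; B: μ=5.5, E[X²]=35.75.
E[X] = 0.875·3.45 + 0.125·5.5 = 3.70625.
E[X²] = 0.875·14.559 + 0.125·35.75 = 17.2079.
Var(X) = E[X²] − (E[X])² = 17.2079 − 13.7363 = 3.47159.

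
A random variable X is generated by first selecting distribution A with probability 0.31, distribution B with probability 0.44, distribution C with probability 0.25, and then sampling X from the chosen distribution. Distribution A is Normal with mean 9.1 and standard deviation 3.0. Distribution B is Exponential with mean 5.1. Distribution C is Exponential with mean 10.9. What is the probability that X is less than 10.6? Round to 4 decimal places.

0.7548

Conditional on each component, P(X < 10.6): A: 0.691462; B: 0.874874; C: 0.621855.
By total probability, P(X < 10.6) = 0.31·0.691462 + 0.44·0.874874 + 0.25·0.621855 = 0.754761.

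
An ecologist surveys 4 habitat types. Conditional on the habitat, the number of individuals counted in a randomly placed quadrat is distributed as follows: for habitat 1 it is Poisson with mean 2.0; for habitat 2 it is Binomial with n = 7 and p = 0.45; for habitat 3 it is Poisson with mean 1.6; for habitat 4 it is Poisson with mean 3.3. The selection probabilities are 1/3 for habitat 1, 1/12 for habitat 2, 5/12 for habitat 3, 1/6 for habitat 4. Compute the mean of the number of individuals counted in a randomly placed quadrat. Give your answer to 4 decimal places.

2.1458

Component means — 1: 2; 2: 3.15; 3: 1.6; 4: 3.3.
E[X] = 0.333333·2 + 0.0833333·3.15 + 0.416667·1.6 + 0.166667·3.3 = 2.14583.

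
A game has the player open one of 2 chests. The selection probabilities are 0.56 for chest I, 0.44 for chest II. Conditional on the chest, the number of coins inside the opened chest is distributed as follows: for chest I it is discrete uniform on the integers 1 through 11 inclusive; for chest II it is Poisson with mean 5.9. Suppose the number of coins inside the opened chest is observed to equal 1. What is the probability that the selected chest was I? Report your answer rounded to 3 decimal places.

Likelihoods P(X=1 | ·): I: 0.0909091; II: 0.0161627.
Posterior ∝ prior × likelihood. Numerator for I: 0.56·0.0909091 = 0.0509091.
Normalizing constant: 0.56·0.0909091 + 0.44·0.0161627 = 0.0580207.
P(I | observation) = 0.0509091 / 0.0580207 = 0.87743.

0.877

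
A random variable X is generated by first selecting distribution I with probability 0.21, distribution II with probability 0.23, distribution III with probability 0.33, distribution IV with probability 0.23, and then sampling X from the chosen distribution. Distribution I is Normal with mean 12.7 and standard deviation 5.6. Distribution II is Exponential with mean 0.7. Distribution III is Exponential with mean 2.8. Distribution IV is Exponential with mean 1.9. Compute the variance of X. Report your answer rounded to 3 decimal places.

29.969

Per component, I: μ=12.7, E[X²]=192.65; II: μ=0.7, E[X²]=0.98; III: μ=2.8, E[X²]=15.68; IV: μ=1.9, E[X²]=7.22.
E[X] = 0.21·12.7 + 0.23·0.7 + 0.33·2.8 + 0.23·1.9 = 4.189.
E[X²] = 0.21·192.65 + 0.23·0.98 + 0.33·15.68 + 0.23·7.22 = 47.5169.
Var(X) = E[X²] − (E[X])² = 47.5169 − 17.5477 = 29.9692.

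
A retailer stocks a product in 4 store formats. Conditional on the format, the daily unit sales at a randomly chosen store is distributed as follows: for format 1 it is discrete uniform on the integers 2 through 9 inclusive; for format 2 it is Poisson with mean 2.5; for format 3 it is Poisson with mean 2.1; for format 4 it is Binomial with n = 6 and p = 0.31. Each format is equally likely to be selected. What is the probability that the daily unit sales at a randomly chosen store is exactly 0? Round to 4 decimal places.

Conditional on each format, P(X = 0): 1: 0; 2: 0.082085; 3: 0.122456; 4: 0.107918.
By total probability, P(X = 0) = 0.25·0 + 0.25·0.082085 + 0.25·0.122456 + 0.25·0.107918 = 0.0781149.

0.0781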